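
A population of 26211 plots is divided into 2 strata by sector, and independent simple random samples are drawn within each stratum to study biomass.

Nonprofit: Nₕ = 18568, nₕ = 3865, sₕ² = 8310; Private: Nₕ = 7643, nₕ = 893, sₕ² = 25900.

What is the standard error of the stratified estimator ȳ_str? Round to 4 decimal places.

1.7414

Var(ȳ_str) = Σₕ Wₕ²(1 − fₕ)sₕ²/nₕ with Wₕ = Nₕ/N, N = 26211.
Nonprofit: Wₕ = 0.70840487; term = 0.70840487²·(1 − 0.20815381)·8310/3865 = 0.85438857.
Private: Wₕ = 0.29159513; term = 0.29159513²·(1 − 0.11683894)·25900/893 = 2.1779543.
Sum = 3.0323429.
SE = √(3.0323429) = 1.7414.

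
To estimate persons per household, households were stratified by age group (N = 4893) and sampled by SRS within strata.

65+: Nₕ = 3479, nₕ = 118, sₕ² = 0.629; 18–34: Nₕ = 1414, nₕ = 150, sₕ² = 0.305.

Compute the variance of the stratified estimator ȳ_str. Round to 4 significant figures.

0.002755

Var(ȳ_str) = Σₕ Wₕ²(1 − fₕ)sₕ²/nₕ with Wₕ = Nₕ/N, N = 4893.
65+: Wₕ = 0.71101574; term = 0.71101574²·(1 − 0.03391779)·0.629/118 = 0.0026034015.
18–34: Wₕ = 0.28898426; term = 0.28898426²·(1 − 0.10608204)·0.305/150 = 1.5179401 × 10^-4.
Sum = 0.0027551955.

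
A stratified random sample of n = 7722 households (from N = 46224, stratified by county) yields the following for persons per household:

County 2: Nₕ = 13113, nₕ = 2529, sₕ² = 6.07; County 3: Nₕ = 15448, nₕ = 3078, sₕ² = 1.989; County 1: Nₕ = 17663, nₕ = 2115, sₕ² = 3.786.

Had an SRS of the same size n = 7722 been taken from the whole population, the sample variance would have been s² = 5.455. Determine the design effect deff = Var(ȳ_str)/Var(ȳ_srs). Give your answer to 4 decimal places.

0.7542

Var(ȳ_str) = Σ Wₕ²(1−fₕ)sₕ²/nₕ with Wₕ = Nₕ/46224:
  County 2: (13113/46224)²·(1−2529/13113)·6.07/2529 = 1.559038 × 10^-4
  County 3: (15448/46224)²·(1−3078/15448)·1.989/3078 = 5.7792713 × 10^-5
  County 1: (17663/46224)²·(1−2115/17663)·3.786/2115 = 2.3007752 × 10^-4
  → Var(ȳ_str) = 4.4377403 × 10^-4.
Var(ȳ_srs) = (1 − 7722/46224)·5.455/7722 = 5.8841092 × 10^-4.
deff = (4.4377403 × 10^-4) / (5.8841092 × 10^-4) = 0.7542.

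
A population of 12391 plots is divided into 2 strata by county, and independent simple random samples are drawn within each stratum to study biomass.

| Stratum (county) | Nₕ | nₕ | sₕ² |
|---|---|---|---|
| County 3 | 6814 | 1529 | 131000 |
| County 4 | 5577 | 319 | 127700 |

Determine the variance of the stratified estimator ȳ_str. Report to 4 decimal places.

96.5510

Var(ȳ_str) = Σₕ Wₕ²(1 − fₕ)sₕ²/nₕ with Wₕ = Nₕ/N, N = 12391.
County 3: Wₕ = 0.54991526; term = 0.54991526²·(1 − 0.22439096)·131000/1529 = 20.095472.
County 4: Wₕ = 0.45008474; term = 0.45008474²·(1 − 0.05719921)·127700/319 = 76.455499.
Sum = 96.550971.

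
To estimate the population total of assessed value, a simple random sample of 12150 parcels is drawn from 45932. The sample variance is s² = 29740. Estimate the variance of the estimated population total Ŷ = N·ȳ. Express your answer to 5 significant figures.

3.7981 × 10^9

Var(Ŷ) = N²·Var(ȳ) = N²·(1 − n/N)·s²/n.
f = 12150/45932 = 0.26452147; Var(ȳ) = 0.73547853·29740/12150 = 1.8002577.
Var(Ŷ) = 45932² · 1.8002577 = 3.7980912 × 10^9.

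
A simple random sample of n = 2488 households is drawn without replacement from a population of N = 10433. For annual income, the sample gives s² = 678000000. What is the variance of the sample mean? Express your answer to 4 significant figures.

207500

Under SRS without replacement, Var(ȳ) = (1 − f)·s²/n with f = n/N = 2488/10433 = 0.23847407.
Var(ȳ) = (1 − 0.23847407)·678000000/2488 = 0.76152593·272508.04 = 207521.94.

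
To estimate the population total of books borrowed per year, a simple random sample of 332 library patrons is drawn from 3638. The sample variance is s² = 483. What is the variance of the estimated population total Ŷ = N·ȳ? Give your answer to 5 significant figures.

Var(Ŷ) = N²·Var(ȳ) = N²·(1 − n/N)·s²/n.
f = 332/3638 = 0.09125893; Var(ȳ) = 0.90874107·483/332 = 1.322054.
Var(Ŷ) = 3638² · 1.322054 = 1.7497443 × 10^7.

1.7497 × 10^7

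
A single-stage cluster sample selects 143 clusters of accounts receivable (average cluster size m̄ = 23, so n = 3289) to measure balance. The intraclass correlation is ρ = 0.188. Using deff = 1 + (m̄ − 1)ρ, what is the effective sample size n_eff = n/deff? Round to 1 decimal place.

640.4

deff = 1 + (23 − 1)·0.188 = 1 + 4.136 = 5.136.
n_eff = 3289 / 5.136 = 640.4.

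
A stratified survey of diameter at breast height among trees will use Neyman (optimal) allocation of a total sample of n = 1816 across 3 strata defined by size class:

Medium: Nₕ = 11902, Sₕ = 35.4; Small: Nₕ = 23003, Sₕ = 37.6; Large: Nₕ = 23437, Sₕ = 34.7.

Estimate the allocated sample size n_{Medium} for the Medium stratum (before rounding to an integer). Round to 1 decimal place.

Neyman allocation: nₕ = n·NₕSₕ / Σⱼ NⱼSⱼ.
Σ NⱼSⱼ = 11902·35.4 + 23003·37.6 + 23437·34.7 = 2.0995075 × 10^6.
n_{Medium} = 1816·11902·35.4 / (2.0995075 × 10^6) = 364.4.

364.4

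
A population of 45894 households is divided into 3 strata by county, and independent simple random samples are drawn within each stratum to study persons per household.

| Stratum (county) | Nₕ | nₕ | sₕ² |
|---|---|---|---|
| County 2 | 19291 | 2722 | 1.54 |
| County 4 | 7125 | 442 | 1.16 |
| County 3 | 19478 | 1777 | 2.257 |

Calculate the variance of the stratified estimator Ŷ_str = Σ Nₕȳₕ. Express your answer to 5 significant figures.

Var(Ŷ_str) = Σₕ Nₕ²(1 − fₕ)sₕ²/nₕ.
County 2: 19291²·(1 − 2722/19291)·1.54/2722 = 180835.48.
County 4: 7125²·(1 − 442/7125)·1.16/442 = 124966.05.
County 3: 19478²·(1 − 1777/19478)·2.257/1777 = 437911.44.
Sum = 743712.97.

743710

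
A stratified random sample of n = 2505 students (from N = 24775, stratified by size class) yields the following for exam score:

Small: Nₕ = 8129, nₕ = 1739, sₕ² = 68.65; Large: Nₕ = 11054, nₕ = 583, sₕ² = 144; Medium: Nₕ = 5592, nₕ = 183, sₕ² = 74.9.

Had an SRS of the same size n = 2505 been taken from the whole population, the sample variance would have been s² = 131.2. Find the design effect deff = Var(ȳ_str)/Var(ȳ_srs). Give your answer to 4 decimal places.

1.4887

Var(ȳ_str) = Σ Wₕ²(1−fₕ)sₕ²/nₕ with Wₕ = Nₕ/24775:
  Small: (8129/24775)²·(1−1739/8129)·68.65/1739 = 0.0033408088
  Large: (11054/24775)²·(1−583/11054)·144/583 = 0.046577292
  Medium: (5592/24775)²·(1−183/5592)·74.9/183 = 0.020169148
  → Var(ȳ_str) = 0.070087249.
Var(ȳ_srs) = (1 − 2505/24775)·131.2/2505 = 0.047079589.
deff = 0.070087249 / 0.047079589 = 1.4887.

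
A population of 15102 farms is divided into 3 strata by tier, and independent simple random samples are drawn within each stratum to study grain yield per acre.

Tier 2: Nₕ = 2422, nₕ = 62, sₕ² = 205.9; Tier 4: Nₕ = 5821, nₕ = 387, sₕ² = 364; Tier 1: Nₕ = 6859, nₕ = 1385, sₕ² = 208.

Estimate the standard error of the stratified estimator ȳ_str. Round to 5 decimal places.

0.48826

Var(ȳ_str) = Σₕ Wₕ²(1 − fₕ)sₕ²/nₕ with Wₕ = Nₕ/N, N = 15102.
Tier 2: Wₕ = 0.16037611; term = 0.16037611²·(1 − 0.02559868)·205.9/62 = 0.083230378.
Tier 4: Wₕ = 0.38544564; term = 0.38544564²·(1 − 0.06648342)·364/387 = 0.13044839.
Tier 1: Wₕ = 0.45417825; term = 0.45417825²·(1 − 0.20192448)·208/1385 = 0.024723516.
Sum = 0.23840228.
SE = √(0.23840228) = 0.48826.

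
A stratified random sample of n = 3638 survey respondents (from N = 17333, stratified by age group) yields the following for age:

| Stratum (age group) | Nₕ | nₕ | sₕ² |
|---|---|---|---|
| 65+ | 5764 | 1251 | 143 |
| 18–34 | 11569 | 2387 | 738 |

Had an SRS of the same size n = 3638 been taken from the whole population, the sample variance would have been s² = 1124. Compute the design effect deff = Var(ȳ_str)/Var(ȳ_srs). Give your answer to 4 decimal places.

Var(ȳ_str) = Σ Wₕ²(1−fₕ)sₕ²/nₕ with Wₕ = Nₕ/17333:
  65+: (5764/17333)²·(1−1251/5764)·143/1251 = 0.0098973872
  18–34: (11569/17333)²·(1−2387/11569)·738/2387 = 0.10931747
  → Var(ȳ_str) = 0.11921486.
Var(ȳ_srs) = (1 − 3638/17333)·1124/3638 = 0.24411357.
deff = 0.11921486 / 0.24411357 = 0.4884.

0.4884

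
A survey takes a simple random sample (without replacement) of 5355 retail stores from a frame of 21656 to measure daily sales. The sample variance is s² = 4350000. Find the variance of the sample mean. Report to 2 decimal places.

Under SRS without replacement, Var(ȳ) = (1 − f)·s²/n with f = n/N = 5355/21656 = 0.24727558.
Var(ȳ) = (1 − 0.24727558)·4350000/5355 = 0.75272442·812.32493 = 611.45681.

611.46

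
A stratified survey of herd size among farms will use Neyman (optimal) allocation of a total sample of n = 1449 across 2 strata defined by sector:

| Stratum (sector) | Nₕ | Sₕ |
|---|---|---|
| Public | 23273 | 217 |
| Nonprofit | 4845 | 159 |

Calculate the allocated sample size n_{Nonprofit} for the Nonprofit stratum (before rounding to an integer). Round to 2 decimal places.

Neyman allocation: nₕ = n·NₕSₕ / Σⱼ NⱼSⱼ.
Σ NⱼSⱼ = 23273·217 + 4845·159 = 5.820596 × 10^6.
n_{Nonprofit} = 1449·4845·159 / (5.820596 × 10^6) = 191.77.

191.77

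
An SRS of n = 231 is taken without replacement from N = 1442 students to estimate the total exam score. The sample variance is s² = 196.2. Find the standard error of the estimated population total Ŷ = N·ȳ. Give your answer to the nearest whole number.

1218

Var(Ŷ) = N²·Var(ȳ) = N²·(1 − n/N)·s²/n.
f = 231/1442 = 0.16019417; Var(ȳ) = 0.83980583·196.2/231 = 0.71328962.
Var(Ŷ) = 1442² · 0.71328962 = 1.4831888 × 10^6.
SE(Ŷ) = √(1.4831888 × 10^6) = 1218.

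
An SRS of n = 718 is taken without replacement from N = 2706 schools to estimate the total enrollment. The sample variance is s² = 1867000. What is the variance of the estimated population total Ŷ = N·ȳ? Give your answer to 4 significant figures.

1.399 × 10^10

Var(Ŷ) = N²·Var(ȳ) = N²·(1 − n/N)·s²/n.
f = 718/2706 = 0.26533629; Var(ȳ) = 0.73466371·1867000/718 = 1910.3303.
Var(Ŷ) = 2706² · 1910.3303 = 1.3988271 × 10^10.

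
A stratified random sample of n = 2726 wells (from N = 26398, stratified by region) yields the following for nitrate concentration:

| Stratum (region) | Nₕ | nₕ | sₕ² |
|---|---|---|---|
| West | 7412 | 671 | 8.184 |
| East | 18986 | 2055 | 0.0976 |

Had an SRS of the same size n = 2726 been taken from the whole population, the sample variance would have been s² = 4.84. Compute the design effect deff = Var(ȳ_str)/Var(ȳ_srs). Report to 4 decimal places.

Var(ȳ_str) = Σ Wₕ²(1−fₕ)sₕ²/nₕ with Wₕ = Nₕ/26398:
  West: (7412/26398)²·(1−671/7412)·8.184/671 = 8.7450196 × 10^-4
  East: (18986/26398)²·(1−2055/18986)·0.0976/2055 = 2.1908469 × 10^-5
  → Var(ȳ_str) = 8.9641043 × 10^-4.
Var(ȳ_srs) = (1 − 2726/26398)·4.84/2726 = 0.001592148.
deff = (8.9641043 × 10^-4) / 0.001592148 = 0.5630.

0.5630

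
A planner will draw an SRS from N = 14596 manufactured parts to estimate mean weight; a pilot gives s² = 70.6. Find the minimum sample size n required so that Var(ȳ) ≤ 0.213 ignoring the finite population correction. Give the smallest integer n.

332

Without fpc, n₀ = s²/D = 70.6/0.213 = 331.4554.
Rounding up, n = 332.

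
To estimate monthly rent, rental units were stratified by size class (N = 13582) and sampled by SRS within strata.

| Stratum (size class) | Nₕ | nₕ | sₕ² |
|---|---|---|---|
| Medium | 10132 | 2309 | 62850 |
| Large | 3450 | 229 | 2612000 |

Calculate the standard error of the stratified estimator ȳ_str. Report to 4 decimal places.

Var(ȳ_str) = Σₕ Wₕ²(1 − fₕ)sₕ²/nₕ with Wₕ = Nₕ/N, N = 13582.
Medium: Wₕ = 0.74598734; term = 0.74598734²·(1 − 0.22789183)·62850/2309 = 11.695597.
Large: Wₕ = 0.25401266; term = 0.25401266²·(1 − 0.06637681)·2612000/229 = 687.10017.
Sum = 698.79577.
SE = √(698.79577) = 26.4347.

26.4347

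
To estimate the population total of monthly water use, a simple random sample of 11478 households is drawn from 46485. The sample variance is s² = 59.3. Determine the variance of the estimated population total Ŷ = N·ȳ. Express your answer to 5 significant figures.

8.4073 × 10^6

Var(Ŷ) = N²·Var(ȳ) = N²·(1 − n/N)·s²/n.
f = 11478/46485 = 0.24691836; Var(ȳ) = 0.75308164·59.3/11478 = 0.003890725.
Var(Ŷ) = 46485² · 0.003890725 = 8.4072934 × 10^6.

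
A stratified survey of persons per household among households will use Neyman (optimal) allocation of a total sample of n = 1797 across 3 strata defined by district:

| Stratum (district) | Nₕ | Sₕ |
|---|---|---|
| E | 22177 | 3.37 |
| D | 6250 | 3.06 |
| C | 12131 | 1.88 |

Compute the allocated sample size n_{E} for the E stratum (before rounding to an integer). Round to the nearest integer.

1151

Neyman allocation: nₕ = n·NₕSₕ / Σⱼ NⱼSⱼ.
Σ NⱼSⱼ = 22177·3.37 + 6250·3.06 + 12131·1.88 = 116667.77.
n_{E} = 1797·22177·3.37 / 116667.77 = 1151.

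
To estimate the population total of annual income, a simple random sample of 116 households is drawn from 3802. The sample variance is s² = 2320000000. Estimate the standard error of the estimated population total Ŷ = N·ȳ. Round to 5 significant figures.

Var(Ŷ) = N²·Var(ȳ) = N²·(1 − n/N)·s²/n.
f = 116/3802 = 0.03051026; Var(ȳ) = 0.96948974·2320000000/116 = 1.9389795 × 10^7.
Var(Ŷ) = 3802² · (1.9389795 × 10^7) = 2.8028344 × 10^14.
SE(Ŷ) = √(2.8028344 × 10^14) = 1.6742 × 10^7.

1.6742 × 10^7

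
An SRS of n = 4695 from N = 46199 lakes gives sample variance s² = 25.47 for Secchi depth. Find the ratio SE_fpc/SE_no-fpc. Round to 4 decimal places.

0.9478

f = n/N = 4695/46199 = 0.10162558.
SE_no-fpc = √(s²/n) = 0.073654057; SE_fpc = √((1−f)s²/n) = 0.069811242.
Ratio = √(1−f) = 0.94782616.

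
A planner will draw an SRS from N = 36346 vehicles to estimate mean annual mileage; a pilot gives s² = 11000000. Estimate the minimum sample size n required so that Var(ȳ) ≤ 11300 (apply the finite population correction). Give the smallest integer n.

Without fpc, n₀ = s²/D = 11000000/11300 = 973.4513.
With fpc, (1 − n/N)·s²/n ≤ D requires n ≥ n₀/(1 + n₀/N) = 973.4513/(1 + 973.4513/36346) = 948.0595.
Rounding up, n = 949.

949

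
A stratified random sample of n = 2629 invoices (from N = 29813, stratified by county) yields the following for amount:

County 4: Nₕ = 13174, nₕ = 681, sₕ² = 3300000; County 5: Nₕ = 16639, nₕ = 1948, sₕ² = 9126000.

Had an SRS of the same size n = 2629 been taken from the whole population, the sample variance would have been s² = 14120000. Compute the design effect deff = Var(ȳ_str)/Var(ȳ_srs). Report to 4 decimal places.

0.4463

Var(ȳ_str) = Σ Wₕ²(1−fₕ)sₕ²/nₕ with Wₕ = Nₕ/29813:
  County 4: (13174/29813)²·(1−681/13174)·3300000/681 = 897.30454
  County 5: (16639/29813)²·(1−1948/16639)·9126000/1948 = 1288.4238
  → Var(ȳ_str) = 2185.7283.
Var(ȳ_srs) = (1 − 2629/29813)·14120000/2629 = 4897.2446.
deff = 2185.7283 / 4897.2446 = 0.4463.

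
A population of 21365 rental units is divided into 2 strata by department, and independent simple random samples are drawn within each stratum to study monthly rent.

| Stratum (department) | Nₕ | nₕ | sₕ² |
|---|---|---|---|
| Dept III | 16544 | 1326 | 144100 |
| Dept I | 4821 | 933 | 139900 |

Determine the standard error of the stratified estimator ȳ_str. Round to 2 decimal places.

Var(ȳ_str) = Σₕ Wₕ²(1 − fₕ)sₕ²/nₕ with Wₕ = Nₕ/N, N = 21365.
Dept III: Wₕ = 0.77435057; term = 0.77435057²·(1 − 0.08014990)·144100/1326 = 59.939451.
Dept I: Wₕ = 0.22564943; term = 0.22564943²·(1 − 0.19352831)·139900/933 = 6.1573475.
Sum = 66.096799.
SE = √(66.096799) = 8.13.

8.13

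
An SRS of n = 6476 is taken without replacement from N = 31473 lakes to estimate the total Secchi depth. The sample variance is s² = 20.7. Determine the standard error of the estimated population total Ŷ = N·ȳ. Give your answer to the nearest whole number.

1586

Var(Ŷ) = N²·Var(ȳ) = N²·(1 − n/N)·s²/n.
f = 6476/31473 = 0.20576367; Var(ȳ) = 0.79423633·20.7/6476 = 0.0025387109.
Var(Ŷ) = 31473² · 0.0025387109 = 2.5147194 × 10^6.
SE(Ŷ) = √(2.5147194 × 10^6) = 1586.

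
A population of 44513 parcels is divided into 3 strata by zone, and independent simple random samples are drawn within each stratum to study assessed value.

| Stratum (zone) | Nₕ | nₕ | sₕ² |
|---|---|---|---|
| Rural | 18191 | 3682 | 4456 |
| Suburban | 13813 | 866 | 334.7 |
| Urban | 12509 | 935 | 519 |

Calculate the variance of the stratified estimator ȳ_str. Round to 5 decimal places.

Var(ȳ_str) = Σₕ Wₕ²(1 − fₕ)sₕ²/nₕ with Wₕ = Nₕ/N, N = 44513.
Rural: Wₕ = 0.40866713; term = 0.40866713²·(1 − 0.20240778)·4456/3682 = 0.16120619.
Suburban: Wₕ = 0.31031384; term = 0.31031384²·(1 − 0.06269456)·334.7/866 = 0.034883596.
Urban: Wₕ = 0.28101903; term = 0.28101903²·(1 − 0.07474618)·519/935 = 0.040559079.
Sum = 0.23664887.

0.23665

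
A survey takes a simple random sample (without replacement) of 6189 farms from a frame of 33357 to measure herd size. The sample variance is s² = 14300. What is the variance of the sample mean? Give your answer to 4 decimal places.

1.8819

Under SRS without replacement, Var(ȳ) = (1 − f)·s²/n with f = n/N = 6189/33357 = 0.18553827.
Var(ȳ) = (1 − 0.18553827)·14300/6189 = 0.81446173·2.310551 = 1.8818554.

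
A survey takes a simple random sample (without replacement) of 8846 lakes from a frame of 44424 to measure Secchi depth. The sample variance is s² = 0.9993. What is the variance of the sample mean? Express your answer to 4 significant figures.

Under SRS without replacement, Var(ȳ) = (1 − f)·s²/n with f = n/N = 8846/44424 = 0.19912660.
Var(ȳ) = (1 − 0.19912660)·0.9993/8846 = 0.80087340·1.1296631 × 10^-4 = 9.0471715 × 10^-5.

9.047 × 10^-5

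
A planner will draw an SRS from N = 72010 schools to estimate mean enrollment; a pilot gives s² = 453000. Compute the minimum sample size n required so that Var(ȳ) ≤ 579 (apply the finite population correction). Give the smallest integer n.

774

Without fpc, n₀ = s²/D = 453000/579 = 782.3834.
With fpc, (1 − n/N)·s²/n ≤ D requires n ≥ n₀/(1 + n₀/N) = 782.3834/(1 + 782.3834/72010) = 773.9742.
Rounding up, n = 774.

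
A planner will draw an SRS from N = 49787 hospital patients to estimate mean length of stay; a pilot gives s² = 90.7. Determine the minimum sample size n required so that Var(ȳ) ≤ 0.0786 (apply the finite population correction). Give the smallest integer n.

1128

Without fpc, n₀ = s²/D = 90.7/0.0786 = 1153.9440.
With fpc, (1 − n/N)·s²/n ≤ D requires n ≥ n₀/(1 + n₀/N) = 1153.9440/(1 + 1153.9440/49787) = 1127.8042.
Rounding up, n = 1128.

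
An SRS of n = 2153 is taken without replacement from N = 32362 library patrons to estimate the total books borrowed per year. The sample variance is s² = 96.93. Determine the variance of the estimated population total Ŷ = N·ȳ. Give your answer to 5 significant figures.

4.4013 × 10^7

Var(Ŷ) = N²·Var(ȳ) = N²·(1 − n/N)·s²/n.
f = 2153/32362 = 0.06652864; Var(ȳ) = 0.93347136·96.93/2153 = 0.042025722.
Var(Ŷ) = 32362² · 0.042025722 = 4.4013498 × 10^7.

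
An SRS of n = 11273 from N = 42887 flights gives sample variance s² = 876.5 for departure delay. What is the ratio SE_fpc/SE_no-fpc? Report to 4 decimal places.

0.8586

f = n/N = 11273/42887 = 0.26285355.
SE_no-fpc = √(s²/n) = 0.27884073; SE_fpc = √((1−f)s²/n) = 0.23940493.
Ratio = √(1−f) = 0.85857234.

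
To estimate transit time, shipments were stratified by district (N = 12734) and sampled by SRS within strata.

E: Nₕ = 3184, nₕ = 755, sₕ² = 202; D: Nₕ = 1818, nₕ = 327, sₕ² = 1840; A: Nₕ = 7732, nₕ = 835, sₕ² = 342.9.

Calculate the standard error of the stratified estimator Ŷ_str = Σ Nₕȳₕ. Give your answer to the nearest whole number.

6263

Var(Ŷ_str) = Σₕ Nₕ²(1 − fₕ)sₕ²/nₕ.
E: 3184²·(1 − 755/3184)·202/755 = 2.069212 × 10^6.
D: 1818²·(1 − 327/1818)·1840/327 = 1.525252 × 10^7.
A: 7732²·(1 − 835/7732)·342.9/835 = 2.1899444 × 10^7.
Sum = 3.9221176 × 10^7.
SE = √(3.9221176 × 10^7) = 6263.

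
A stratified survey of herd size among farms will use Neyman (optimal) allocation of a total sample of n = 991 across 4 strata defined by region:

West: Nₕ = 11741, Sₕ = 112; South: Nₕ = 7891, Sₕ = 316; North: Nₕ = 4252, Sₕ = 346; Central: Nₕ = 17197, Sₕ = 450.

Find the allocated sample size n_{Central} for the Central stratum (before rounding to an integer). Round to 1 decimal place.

589.1

Neyman allocation: nₕ = n·NₕSₕ / Σⱼ NⱼSⱼ.
Σ NⱼSⱼ = 11741·112 + 7891·316 + 4252·346 + 17197·450 = 1.301839 × 10^7.
n_{Central} = 991·17197·450 / (1.301839 × 10^7) = 589.1.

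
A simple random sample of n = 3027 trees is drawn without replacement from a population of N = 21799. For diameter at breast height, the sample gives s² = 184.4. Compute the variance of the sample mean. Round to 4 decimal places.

0.0525

Under SRS without replacement, Var(ȳ) = (1 − f)·s²/n with f = n/N = 3027/21799 = 0.13885958.
Var(ȳ) = (1 − 0.13885958)·184.4/3027 = 0.86114042·0.060918401 = 0.052459297.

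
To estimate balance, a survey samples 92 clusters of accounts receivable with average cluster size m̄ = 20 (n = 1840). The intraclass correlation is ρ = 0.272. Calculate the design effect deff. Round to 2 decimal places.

deff = 1 + (20 − 1)·0.272 = 1 + 5.168 = 6.168.

6.17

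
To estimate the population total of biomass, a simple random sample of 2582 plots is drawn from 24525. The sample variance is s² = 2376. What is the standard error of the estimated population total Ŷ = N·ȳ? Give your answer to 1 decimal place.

22253.5

Var(Ŷ) = N²·Var(ȳ) = N²·(1 − n/N)·s²/n.
f = 2582/24525 = 0.10528033; Var(ȳ) = 0.89471967·2376/2582 = 0.82333615.
Var(Ŷ) = 24525² · 0.82333615 = 4.9521663 × 10^8.
SE(Ŷ) = √(4.9521663 × 10^8) = 22253.5.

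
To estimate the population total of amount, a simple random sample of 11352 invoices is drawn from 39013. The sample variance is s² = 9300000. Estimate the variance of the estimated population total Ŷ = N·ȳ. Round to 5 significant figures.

Var(Ŷ) = N²·Var(ȳ) = N²·(1 − n/N)·s²/n.
f = 11352/39013 = 0.29097993; Var(ȳ) = 0.70902007·9300000/11352 = 580.85682.
Var(Ŷ) = 39013² · 580.85682 = 8.8407231 × 10^11.

8.8407 × 10^11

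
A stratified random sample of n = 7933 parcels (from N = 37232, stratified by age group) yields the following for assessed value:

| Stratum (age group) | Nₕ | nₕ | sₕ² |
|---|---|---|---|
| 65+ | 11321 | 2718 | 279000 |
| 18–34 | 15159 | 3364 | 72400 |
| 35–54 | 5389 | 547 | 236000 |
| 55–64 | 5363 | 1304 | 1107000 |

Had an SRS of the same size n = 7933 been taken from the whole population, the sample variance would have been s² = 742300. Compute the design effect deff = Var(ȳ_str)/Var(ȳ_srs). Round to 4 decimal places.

0.4270

Var(ȳ_str) = Σ Wₕ²(1−fₕ)sₕ²/nₕ with Wₕ = Nₕ/37232:
  65+: (11321/37232)²·(1−2718/11321)·279000/2718 = 7.2120168
  18–34: (15159/37232)²·(1−3364/15159)·72400/3364 = 2.7759929
  35–54: (5389/37232)²·(1−547/5389)·236000/547 = 8.121288
  55–64: (5363/37232)²·(1−1304/5363)·1107000/1304 = 13.331044
  → Var(ȳ_str) = 31.440342.
Var(ȳ_srs) = (1 − 7933/37232)·742300/7933 = 73.634008.
deff = 31.440342 / 73.634008 = 0.4270.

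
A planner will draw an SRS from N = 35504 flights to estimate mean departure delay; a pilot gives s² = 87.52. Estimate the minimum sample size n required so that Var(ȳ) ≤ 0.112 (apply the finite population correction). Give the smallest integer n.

765

Without fpc, n₀ = s²/D = 87.52/0.112 = 781.4286.
With fpc, (1 − n/N)·s²/n ≤ D requires n ≥ n₀/(1 + n₀/N) = 781.4286/(1 + 781.4286/35504) = 764.6001.
Rounding up, n = 765.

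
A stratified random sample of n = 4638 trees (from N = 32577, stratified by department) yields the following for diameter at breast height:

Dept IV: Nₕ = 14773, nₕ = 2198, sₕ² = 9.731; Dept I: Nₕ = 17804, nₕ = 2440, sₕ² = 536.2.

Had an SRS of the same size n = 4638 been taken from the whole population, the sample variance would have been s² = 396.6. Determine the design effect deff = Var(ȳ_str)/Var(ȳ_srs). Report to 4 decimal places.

Var(ȳ_str) = Σ Wₕ²(1−fₕ)sₕ²/nₕ with Wₕ = Nₕ/32577:
  Dept IV: (14773/32577)²·(1−2198/14773)·9.731/2198 = 7.7496895 × 10^-4
  Dept I: (17804/32577)²·(1−2440/17804)·536.2/2440 = 0.056641754
  → Var(ȳ_str) = 0.057416723.
Var(ȳ_srs) = (1 − 4638/32577)·396.6/4638 = 0.073336763.
deff = 0.057416723 / 0.073336763 = 0.7829.

0.7829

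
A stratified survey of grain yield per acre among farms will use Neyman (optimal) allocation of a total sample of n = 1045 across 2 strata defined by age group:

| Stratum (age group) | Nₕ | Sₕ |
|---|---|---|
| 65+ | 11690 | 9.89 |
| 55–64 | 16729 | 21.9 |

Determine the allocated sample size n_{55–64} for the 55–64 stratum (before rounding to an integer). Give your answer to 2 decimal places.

794.33

Neyman allocation: nₕ = n·NₕSₕ / Σⱼ NⱼSⱼ.
Σ NⱼSⱼ = 11690·9.89 + 16729·21.9 = 481979.2.
n_{55–64} = 1045·16729·21.9 / 481979.2 = 794.33.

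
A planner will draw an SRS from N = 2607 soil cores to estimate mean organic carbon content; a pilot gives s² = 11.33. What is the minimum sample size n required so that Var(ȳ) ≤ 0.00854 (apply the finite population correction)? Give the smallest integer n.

Without fpc, n₀ = s²/D = 11.33/0.00854 = 1326.6979.
With fpc, (1 − n/N)·s²/n ≤ D requires n ≥ n₀/(1 + n₀/N) = 1326.6979/(1 + 1326.6979/2607) = 879.2494.
Rounding up, n = 880.

880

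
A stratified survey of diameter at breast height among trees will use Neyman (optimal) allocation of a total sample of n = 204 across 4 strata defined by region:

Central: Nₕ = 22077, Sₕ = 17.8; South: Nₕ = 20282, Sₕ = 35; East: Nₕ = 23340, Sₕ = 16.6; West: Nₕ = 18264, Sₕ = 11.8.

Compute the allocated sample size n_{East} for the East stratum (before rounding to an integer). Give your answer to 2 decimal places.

46.34

Neyman allocation: nₕ = n·NₕSₕ / Σⱼ NⱼSⱼ.
Σ NⱼSⱼ = 22077·17.8 + 20282·35 + 23340·16.6 + 18264·11.8 = 1.7057998 × 10^6.
n_{East} = 204·23340·16.6 / (1.7057998 × 10^6) = 46.34.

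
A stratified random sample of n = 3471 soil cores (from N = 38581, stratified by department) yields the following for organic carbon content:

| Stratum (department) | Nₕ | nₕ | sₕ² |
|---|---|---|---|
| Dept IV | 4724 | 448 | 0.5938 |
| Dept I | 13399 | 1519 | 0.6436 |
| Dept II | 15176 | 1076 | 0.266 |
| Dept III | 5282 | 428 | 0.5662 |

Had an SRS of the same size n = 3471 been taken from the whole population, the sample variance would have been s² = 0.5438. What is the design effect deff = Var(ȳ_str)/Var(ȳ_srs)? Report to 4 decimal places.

0.8530

Var(ȳ_str) = Σ Wₕ²(1−fₕ)sₕ²/nₕ with Wₕ = Nₕ/38581:
  Dept IV: (4724/38581)²·(1−448/4724)·0.5938/448 = 1.7987169 × 10^-5
  Dept I: (13399/38581)²·(1−1519/13399)·0.6436/1519 = 4.5310633 × 10^-5
  Dept II: (15176/38581)²·(1−1076/15176)·0.266/1076 = 3.5538479 × 10^-5
  Dept III: (5282/38581)²·(1−428/5282)·0.5662/428 = 2.2786483 × 10^-5
  → Var(ȳ_str) = 1.2162276 × 10^-4.
Var(ȳ_srs) = (1 − 3471/38581)·0.5438/3471 = 1.4257453 × 10^-4.
deff = (1.2162276 × 10^-4) / (1.4257453 × 10^-4) = 0.8530.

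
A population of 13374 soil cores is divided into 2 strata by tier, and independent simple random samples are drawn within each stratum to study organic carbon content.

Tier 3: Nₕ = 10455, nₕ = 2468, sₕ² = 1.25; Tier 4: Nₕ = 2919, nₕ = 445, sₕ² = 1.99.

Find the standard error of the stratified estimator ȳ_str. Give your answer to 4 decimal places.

0.0204

Var(ȳ_str) = Σₕ Wₕ²(1 − fₕ)sₕ²/nₕ with Wₕ = Nₕ/N, N = 13374.
Tier 3: Wₕ = 0.78174069; term = 0.78174069²·(1 − 0.23605930)·1.25/2468 = 2.3645578 × 10^-4.
Tier 4: Wₕ = 0.21825931; term = 0.21825931²·(1 − 0.15244947)·1.99/445 = 1.805528 × 10^-4.
Sum = 4.1700858 × 10^-4.
SE = √(4.1700858 × 10^-4) = 0.0204.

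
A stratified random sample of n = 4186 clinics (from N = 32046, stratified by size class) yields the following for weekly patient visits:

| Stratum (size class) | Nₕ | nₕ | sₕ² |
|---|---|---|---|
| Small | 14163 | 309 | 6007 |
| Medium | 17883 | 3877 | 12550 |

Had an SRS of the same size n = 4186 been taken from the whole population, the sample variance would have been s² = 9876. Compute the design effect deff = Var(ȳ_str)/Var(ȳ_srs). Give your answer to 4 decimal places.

Var(ȳ_str) = Σ Wₕ²(1−fₕ)sₕ²/nₕ with Wₕ = Nₕ/32046:
  Small: (14163/32046)²·(1−309/14163)·6007/309 = 3.7143424
  Medium: (17883/32046)²·(1−3877/17883)·12550/3877 = 0.78950479
  → Var(ȳ_str) = 4.5038472.
Var(ȳ_srs) = (1 − 4186/32046)·9876/4186 = 2.0511109.
deff = 4.5038472 / 2.0511109 = 2.1958.

2.1958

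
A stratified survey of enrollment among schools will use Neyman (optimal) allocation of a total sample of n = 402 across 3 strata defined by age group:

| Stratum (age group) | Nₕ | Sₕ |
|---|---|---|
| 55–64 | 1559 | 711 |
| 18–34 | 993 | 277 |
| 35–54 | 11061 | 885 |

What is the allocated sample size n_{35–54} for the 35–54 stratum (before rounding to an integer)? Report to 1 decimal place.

352.2

Neyman allocation: nₕ = n·NₕSₕ / Σⱼ NⱼSⱼ.
Σ NⱼSⱼ = 1559·711 + 993·277 + 11061·885 = 1.1172495 × 10^7.
n_{35–54} = 402·11061·885 / (1.1172495 × 10^7) = 352.2.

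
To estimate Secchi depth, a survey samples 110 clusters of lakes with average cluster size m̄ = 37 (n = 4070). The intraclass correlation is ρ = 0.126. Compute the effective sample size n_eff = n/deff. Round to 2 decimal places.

deff = 1 + (37 − 1)·0.126 = 1 + 4.536 = 5.536.
n_eff = 4070 / 5.536 = 735.19.

735.19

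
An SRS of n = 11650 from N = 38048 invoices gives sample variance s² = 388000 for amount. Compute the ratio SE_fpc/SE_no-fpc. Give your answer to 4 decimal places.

0.8330

f = n/N = 11650/38048 = 0.30619218.
SE_no-fpc = √(s²/n) = 5.7710243; SE_fpc = √((1−f)s²/n) = 4.806982.
Ratio = √(1−f) = 0.83295127.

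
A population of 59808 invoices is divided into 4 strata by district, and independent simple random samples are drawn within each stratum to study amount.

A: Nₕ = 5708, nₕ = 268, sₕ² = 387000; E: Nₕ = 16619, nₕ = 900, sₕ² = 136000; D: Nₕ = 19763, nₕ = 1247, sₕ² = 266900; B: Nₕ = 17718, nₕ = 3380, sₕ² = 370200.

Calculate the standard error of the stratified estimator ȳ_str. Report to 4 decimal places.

Var(ȳ_str) = Σₕ Wₕ²(1 − fₕ)sₕ²/nₕ with Wₕ = Nₕ/N, N = 59808.
A: Wₕ = 0.09543874; term = 0.09543874²·(1 − 0.04695165)·387000/268 = 12.535466.
E: Wₕ = 0.27787253; term = 0.27787253²·(1 − 0.05415488)·136000/900 = 11.035897.
D: Wₕ = 0.33044074; term = 0.33044074²·(1 − 0.06309771)·266900/1247 = 21.89594.
B: Wₕ = 0.29624799; term = 0.29624799²·(1 − 0.19076645)·370200/3380 = 7.7786535.
Sum = 53.245957.
SE = √(53.245957) = 7.2970.

7.2970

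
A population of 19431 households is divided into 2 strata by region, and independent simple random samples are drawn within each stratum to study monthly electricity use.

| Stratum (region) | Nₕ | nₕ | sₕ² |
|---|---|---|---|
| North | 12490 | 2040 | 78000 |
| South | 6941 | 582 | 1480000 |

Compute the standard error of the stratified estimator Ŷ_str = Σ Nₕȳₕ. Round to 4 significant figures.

Var(Ŷ_str) = Σₕ Nₕ²(1 − fₕ)sₕ²/nₕ.
North: 12490²·(1 − 2040/12490)·78000/2040 = 4.9904897 × 10^9.
South: 6941²·(1 − 582/6941)·1480000/582 = 1.122405 × 10^11.
Sum = 1.1723099 × 10^11.
SE = √(1.1723099 × 10^11) = 342400.

342400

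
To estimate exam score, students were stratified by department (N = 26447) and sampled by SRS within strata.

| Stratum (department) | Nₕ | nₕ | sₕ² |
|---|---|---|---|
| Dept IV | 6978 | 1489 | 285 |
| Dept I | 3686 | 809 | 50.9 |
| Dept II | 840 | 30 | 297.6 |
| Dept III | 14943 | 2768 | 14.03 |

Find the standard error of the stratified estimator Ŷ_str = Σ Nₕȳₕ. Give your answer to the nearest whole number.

3959

Var(Ŷ_str) = Σₕ Nₕ²(1 − fₕ)sₕ²/nₕ.
Dept IV: 6978²·(1 − 1489/6978)·285/1489 = 7.331188 × 10^6.
Dept I: 3686²·(1 − 809/3686)·50.9/809 = 667212.93.
Dept II: 840²·(1 − 30/840)·297.6/30 = 6.749568 × 10^6.
Dept III: 14943²·(1 − 2768/14943)·14.03/2768 = 922143.17.
Sum = 1.5670112 × 10^7.
SE = √(1.5670112 × 10^7) = 3959.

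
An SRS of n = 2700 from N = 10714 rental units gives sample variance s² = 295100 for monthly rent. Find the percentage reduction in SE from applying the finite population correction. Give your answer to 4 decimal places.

13.5134

f = n/N = 2700/10714 = 0.25200672.
SE_no-fpc = √(s²/n) = 10.454487; SE_fpc = √((1−f)s²/n) = 9.0417308.
Ratio = √(1−f) = 0.86486605. Reduction = 100·(1 − 0.86486605) = 13.5134%.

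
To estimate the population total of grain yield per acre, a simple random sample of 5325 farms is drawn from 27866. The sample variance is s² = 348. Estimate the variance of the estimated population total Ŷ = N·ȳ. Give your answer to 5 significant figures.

Var(Ŷ) = N²·Var(ȳ) = N²·(1 − n/N)·s²/n.
f = 5325/27866 = 0.19109309; Var(ȳ) = 0.80890691·348/5325 = 0.052863776.
Var(Ŷ) = 27866² · 0.052863776 = 4.104946 × 10^7.

4.1049 × 10^7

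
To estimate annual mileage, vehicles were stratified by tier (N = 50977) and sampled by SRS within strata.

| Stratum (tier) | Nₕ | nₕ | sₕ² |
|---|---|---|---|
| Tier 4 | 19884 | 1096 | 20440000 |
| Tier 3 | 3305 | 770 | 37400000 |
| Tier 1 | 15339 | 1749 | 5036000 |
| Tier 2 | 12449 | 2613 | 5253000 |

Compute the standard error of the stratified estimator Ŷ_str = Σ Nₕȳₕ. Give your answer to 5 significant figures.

Var(Ŷ_str) = Σₕ Nₕ²(1 − fₕ)sₕ²/nₕ.
Tier 4: 19884²·(1 − 1096/19884)·20440000/1096 = 6.9671417 × 10^12.
Tier 3: 3305²·(1 − 770/3305)·37400000/770 = 4.0693993 × 10^11.
Tier 1: 15339²·(1 − 1749/15339)·5036000/1749 = 6.002227 × 10^11.
Tier 2: 12449²·(1 − 2613/12449)·5253000/2613 = 2.4616198 × 10^11.
Sum = 8.2204663 × 10^12.
SE = √(8.2204663 × 10^12) = 2.8671 × 10^6.

2.8671 × 10^6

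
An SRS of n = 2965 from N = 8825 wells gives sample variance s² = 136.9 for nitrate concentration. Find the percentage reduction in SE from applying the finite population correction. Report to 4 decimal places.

18.5124

f = n/N = 2965/8825 = 0.33597734.
SE_no-fpc = √(s²/n) = 0.21487672; SE_fpc = √((1−f)s²/n) = 0.17509786.
Ratio = √(1−f) = 0.81487586. Reduction = 100·(1 − 0.81487586) = 18.5124%.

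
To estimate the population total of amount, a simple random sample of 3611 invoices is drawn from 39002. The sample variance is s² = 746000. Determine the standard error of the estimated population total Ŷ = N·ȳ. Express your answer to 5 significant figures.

Var(Ŷ) = N²·Var(ȳ) = N²·(1 − n/N)·s²/n.
f = 3611/39002 = 0.09258500; Var(ȳ) = 0.90741500·746000/3611 = 187.46375.
Var(Ŷ) = 39002² · 187.46375 = 2.8516161 × 10^11.
SE(Ŷ) = √(2.8516161 × 10^11) = 534010.

534010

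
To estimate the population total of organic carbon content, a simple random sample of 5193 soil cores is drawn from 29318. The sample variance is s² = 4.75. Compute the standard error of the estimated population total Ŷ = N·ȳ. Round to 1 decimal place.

Var(Ŷ) = N²·Var(ȳ) = N²·(1 − n/N)·s²/n.
f = 5193/29318 = 0.17712668; Var(ȳ) = 0.82287332·4.75/5193 = 7.5267635 × 10^-4.
Var(Ŷ) = 29318² · (7.5267635 × 10^-4) = 646959.29.
SE(Ŷ) = √(646959.29) = 804.3.

804.3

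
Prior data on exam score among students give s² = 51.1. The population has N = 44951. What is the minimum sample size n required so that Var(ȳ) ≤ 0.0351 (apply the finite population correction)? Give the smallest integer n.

1411

Without fpc, n₀ = s²/D = 51.1/0.0351 = 1455.8405.
With fpc, (1 − n/N)·s²/n ≤ D requires n ≥ n₀/(1 + n₀/N) = 1455.8405/(1 + 1455.8405/44951) = 1410.1690.
Rounding up, n = 1411.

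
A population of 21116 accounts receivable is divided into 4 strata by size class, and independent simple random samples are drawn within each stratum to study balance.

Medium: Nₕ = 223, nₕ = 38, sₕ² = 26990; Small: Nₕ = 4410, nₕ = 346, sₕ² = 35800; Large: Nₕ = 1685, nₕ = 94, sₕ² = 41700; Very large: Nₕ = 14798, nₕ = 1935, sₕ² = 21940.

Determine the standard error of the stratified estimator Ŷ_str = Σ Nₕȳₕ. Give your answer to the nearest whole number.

Var(Ŷ_str) = Σₕ Nₕ²(1 − fₕ)sₕ²/nₕ.
Medium: 223²·(1 − 38/223)·26990/38 = 2.9301907 × 10^7.
Small: 4410²·(1 − 346/4410)·35800/346 = 1.8543821 × 10^9.
Large: 1685²·(1 − 94/1685)·41700/94 = 1.189264 × 10^9.
Very large: 14798²·(1 − 1935/14798)·21940/1935 = 2.158246 × 10^9.
Sum = 5.231194 × 10^9.
SE = √(5.231194 × 10^9) = 72327.

72327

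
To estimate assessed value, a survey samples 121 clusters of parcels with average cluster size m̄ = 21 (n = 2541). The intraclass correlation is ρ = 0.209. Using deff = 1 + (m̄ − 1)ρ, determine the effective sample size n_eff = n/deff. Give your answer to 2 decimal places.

deff = 1 + (21 − 1)·0.209 = 1 + 4.18 = 5.18.
n_eff = 2541 / 5.18 = 490.54.

490.54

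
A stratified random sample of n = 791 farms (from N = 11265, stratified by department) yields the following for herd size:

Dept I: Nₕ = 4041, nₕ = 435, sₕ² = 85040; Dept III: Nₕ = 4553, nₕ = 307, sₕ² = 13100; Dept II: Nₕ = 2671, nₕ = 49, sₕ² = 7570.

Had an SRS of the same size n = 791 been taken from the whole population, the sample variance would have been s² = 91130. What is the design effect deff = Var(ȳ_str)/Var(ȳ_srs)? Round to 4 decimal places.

0.3498

Var(ȳ_str) = Σ Wₕ²(1−fₕ)sₕ²/nₕ with Wₕ = Nₕ/11265:
  Dept I: (4041/11265)²·(1−435/4041)·85040/435 = 22.44844
  Dept III: (4553/11265)²·(1−307/4553)·13100/307 = 6.500521
  Dept II: (2671/11265)²·(1−49/2671)·7570/49 = 8.5259736
  → Var(ȳ_str) = 37.474935.
Var(ȳ_srs) = (1 − 791/11265)·91130/791 = 107.11894.
deff = 37.474935 / 107.11894 = 0.3498.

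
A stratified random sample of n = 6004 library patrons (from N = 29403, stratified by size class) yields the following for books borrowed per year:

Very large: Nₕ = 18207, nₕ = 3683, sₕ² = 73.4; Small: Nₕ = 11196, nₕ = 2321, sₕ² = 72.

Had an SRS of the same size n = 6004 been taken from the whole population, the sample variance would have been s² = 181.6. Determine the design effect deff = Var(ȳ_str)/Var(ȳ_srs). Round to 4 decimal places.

0.4014

Var(ȳ_str) = Σ Wₕ²(1−fₕ)sₕ²/nₕ with Wₕ = Nₕ/29403:
  Very large: (18207/29403)²·(1−3683/18207)·73.4/3683 = 0.0060958698
  Small: (11196/29403)²·(1−2321/11196)·72/2321 = 0.0035653759
  → Var(ȳ_str) = 0.0096612457.
Var(ȳ_srs) = (1 − 6004/29403)·181.6/6004 = 0.024070262.
deff = 0.0096612457 / 0.024070262 = 0.4014.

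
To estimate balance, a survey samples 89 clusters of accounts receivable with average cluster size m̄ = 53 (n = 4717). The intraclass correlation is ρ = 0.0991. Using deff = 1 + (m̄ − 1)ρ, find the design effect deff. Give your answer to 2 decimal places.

6.15

deff = 1 + (53 − 1)·0.0991 = 1 + 5.1532 = 6.1532.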